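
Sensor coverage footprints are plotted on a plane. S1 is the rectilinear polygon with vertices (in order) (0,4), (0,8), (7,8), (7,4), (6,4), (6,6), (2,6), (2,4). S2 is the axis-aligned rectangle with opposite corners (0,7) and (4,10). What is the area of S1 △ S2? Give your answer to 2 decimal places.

|S1| = 20, |S2| = 12, |S1∩S2| = 4.
|S1 △ S2| = |S1| + |S2| − 2·|S1∩S2| = 20 + 12 − 8 = 24.00.

24.00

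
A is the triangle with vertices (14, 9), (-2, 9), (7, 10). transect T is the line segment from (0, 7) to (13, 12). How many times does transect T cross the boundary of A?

The segment meets the boundary at (7.583,9.917), (5.2,9).

2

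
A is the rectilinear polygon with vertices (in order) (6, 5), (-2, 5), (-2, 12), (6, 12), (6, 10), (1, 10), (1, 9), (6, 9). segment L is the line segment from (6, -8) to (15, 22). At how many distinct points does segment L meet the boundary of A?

0

The segment lies entirely outside A and never meets its boundary.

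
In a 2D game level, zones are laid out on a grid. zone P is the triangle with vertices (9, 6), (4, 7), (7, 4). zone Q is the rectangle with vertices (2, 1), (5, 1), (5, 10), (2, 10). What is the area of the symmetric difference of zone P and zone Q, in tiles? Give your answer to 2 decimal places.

|zone P| = 6, |zone Q| = 27, |zone P∩zone Q| = 0.4.
|zone P △ zone Q| = |zone P| + |zone Q| − 2·|zone P∩zone Q| = 6 + 27 − 0.8 = 32.20.

32.20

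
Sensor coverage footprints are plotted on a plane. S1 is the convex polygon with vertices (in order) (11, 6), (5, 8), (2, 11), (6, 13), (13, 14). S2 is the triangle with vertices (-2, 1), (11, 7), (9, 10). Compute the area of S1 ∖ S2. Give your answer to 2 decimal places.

|S1| = 52, |S1∩S2| = 8.5289.
|S1 ∖ S2| = |S1| − |S1∩S2| = 52 − 8.5289 = 43.47.

43.47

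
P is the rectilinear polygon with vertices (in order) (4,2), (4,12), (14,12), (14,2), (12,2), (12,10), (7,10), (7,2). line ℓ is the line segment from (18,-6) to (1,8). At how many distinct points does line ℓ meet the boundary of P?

The segment meets the boundary at (4,5.529), (7,3.059).

2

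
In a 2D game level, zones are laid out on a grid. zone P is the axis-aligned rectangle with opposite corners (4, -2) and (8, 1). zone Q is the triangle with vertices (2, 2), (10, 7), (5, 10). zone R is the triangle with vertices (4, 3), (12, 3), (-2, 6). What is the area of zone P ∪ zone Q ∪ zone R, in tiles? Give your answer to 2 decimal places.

By inclusion–exclusion:
Individual areas: |zone P| = 12, |zone Q| = 24.5, |zone R| = 12.
|zone P∩zone Q| = 0.
|zone P∩zone R| = 0.
|zone Q∩zone R| = 3.024.
|zone P∩zone Q∩zone R| = 0.
|zone P ∪ zone Q ∪ zone R| = 48.5 − 3.024 + 0 = 45.48.

45.48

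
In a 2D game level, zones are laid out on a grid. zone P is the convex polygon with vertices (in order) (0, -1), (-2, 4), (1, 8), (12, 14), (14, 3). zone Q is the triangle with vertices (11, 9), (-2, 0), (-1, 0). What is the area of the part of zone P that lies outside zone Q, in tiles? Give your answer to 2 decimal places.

135.09

|zone P| = 139, |zone P∩zone Q| = 3.9099.
|zone P ∖ zone Q| = |zone P| − |zone P∩zone Q| = 139 − 3.9099 = 135.09.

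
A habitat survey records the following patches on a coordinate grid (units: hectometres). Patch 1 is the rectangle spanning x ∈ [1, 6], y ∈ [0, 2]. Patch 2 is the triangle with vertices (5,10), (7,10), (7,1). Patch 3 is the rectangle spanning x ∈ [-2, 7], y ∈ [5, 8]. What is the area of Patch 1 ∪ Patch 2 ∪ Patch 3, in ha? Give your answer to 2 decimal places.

42.33

By inclusion–exclusion:
Individual areas: |Patch 1| = 10, |Patch 2| = 9, |Patch 3| = 27.
|Patch 1∩Patch 2| = 0.
|Patch 1∩Patch 3| = 0 (no overlap).
|Patch 2∩Patch 3| = 3.6667.
|Patch 1∩Patch 2∩Patch 3| = 0.
|Patch 1 ∪ Patch 2 ∪ Patch 3| = 46 − 3.6667 + 0 = 42.33.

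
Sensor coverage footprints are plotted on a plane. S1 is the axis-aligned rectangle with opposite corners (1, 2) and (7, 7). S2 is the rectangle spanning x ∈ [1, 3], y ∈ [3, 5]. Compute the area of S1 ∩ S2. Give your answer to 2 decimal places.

4.00

|S1∩S2|: x∈[1,3], y∈[3,5] → 2·2 = 4.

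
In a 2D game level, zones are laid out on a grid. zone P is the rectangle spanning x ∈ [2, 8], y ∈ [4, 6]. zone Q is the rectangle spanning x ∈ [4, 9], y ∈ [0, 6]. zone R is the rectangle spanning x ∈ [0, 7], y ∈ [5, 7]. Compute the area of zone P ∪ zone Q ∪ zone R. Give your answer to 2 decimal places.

By inclusion–exclusion:
Individual areas: |zone P| = 12, |zone Q| = 30, |zone R| = 14.
|zone P∩zone Q|: x∈[4,8], y∈[4,6] → 4·2 = 8.
|zone P∩zone R|: x∈[2,7], y∈[5,6] → 5·1 = 5.
|zone Q∩zone R|: x∈[4,7], y∈[5,6] → 3·1 = 3.
|zone P∩zone Q∩zone R| = 3.
|zone P ∪ zone Q ∪ zone R| = 56 − 16 + 3 = 43.00.

43.00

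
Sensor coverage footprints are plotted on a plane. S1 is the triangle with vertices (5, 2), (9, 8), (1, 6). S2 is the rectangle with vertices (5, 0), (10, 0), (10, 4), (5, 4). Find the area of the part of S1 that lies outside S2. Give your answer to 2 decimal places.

18.67

|S1| = 20, |S1∩S2| = 1.3333.
|S1 ∖ S2| = |S1| − |S1∩S2| = 20 − 1.3333 = 18.67.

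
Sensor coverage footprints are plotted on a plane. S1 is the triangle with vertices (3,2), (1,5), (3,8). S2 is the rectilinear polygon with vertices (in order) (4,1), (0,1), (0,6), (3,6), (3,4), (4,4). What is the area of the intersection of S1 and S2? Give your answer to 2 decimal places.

The intersection is the polygon with vertices (1,5), (1.667,6), (3,6), (3,4), (3,2).
By the shoelace formula its area is 4.67.

4.67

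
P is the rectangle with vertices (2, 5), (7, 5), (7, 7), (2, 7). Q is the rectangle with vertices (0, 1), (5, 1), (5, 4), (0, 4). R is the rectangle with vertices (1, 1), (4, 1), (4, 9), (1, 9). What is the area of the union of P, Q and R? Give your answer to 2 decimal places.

By inclusion–exclusion:
Individual areas: |P| = 10, |Q| = 15, |R| = 24.
|P∩Q| = 0 (no overlap).
|P∩R|: x∈[2,4], y∈[5,7] → 2·2 = 4.
|Q∩R|: x∈[1,4], y∈[1,4] → 3·3 = 9.
|P∩Q∩R| = 0.
|P ∪ Q ∪ R| = 49 − 13 + 0 = 36.00.

36.00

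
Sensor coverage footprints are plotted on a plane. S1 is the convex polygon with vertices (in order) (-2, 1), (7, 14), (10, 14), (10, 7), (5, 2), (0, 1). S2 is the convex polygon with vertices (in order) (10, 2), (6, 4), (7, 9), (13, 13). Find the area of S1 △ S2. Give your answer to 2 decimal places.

|S1| = 77.5, |S2| = 38, |S1∩S2| = 16.1667.
|S1 △ S2| = |S1| + |S2| − 2·|S1∩S2| = 77.5 + 38 − 32.3333 = 83.17.

83.17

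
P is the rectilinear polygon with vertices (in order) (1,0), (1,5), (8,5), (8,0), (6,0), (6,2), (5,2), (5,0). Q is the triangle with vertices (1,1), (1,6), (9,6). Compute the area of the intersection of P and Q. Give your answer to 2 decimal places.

12.80

The intersection is the polygon with vertices (1,5), (7.4,5), (1,1).
By the shoelace formula its area is 12.80.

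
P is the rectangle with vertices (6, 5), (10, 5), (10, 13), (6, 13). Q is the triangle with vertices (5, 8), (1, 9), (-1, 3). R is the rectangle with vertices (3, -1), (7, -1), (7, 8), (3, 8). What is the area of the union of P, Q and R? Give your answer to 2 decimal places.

76.33

By inclusion–exclusion:
Individual areas: |P| = 32, |Q| = 13, |R| = 36.
|P∩Q| = 0.
|P∩R|: x∈[6,7], y∈[5,8] → 1·3 = 3.
|Q∩R| = 1.6667.
|P∩Q∩R| = 0.
|P ∪ Q ∪ R| = 81 − 4.6667 + 0 = 76.33.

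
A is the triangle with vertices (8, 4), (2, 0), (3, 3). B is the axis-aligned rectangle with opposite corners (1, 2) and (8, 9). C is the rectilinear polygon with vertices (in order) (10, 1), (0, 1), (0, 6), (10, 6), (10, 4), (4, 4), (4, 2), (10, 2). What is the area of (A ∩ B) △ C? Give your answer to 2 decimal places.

|A ∩ B| = 4.6667.
|(A ∩ B) ∩ C| = 1.2667.
|(A ∩ B) △ C| = 4.6667 + 38 − 2.5333 = 40.13.

40.13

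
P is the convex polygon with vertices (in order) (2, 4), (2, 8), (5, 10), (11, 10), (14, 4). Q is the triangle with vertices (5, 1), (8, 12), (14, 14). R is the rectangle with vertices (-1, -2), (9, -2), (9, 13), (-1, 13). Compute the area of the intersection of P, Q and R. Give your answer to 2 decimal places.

11.51

The intersection is the polygon with vertices (7.077,4), (5.818,4), (7.455,10), (9,10), (9,6.778).
By the shoelace formula its area is 11.51.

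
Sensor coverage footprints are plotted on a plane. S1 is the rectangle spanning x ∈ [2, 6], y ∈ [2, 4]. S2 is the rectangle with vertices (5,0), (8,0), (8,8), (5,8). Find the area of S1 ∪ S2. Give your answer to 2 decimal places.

30.00

By inclusion–exclusion:
Individual areas: |S1| = 8, |S2| = 24.
|S1∩S2|: x∈[5,6], y∈[2,4] → 1·2 = 2.
|S1 ∪ S2| = 32 − 2 = 30.00.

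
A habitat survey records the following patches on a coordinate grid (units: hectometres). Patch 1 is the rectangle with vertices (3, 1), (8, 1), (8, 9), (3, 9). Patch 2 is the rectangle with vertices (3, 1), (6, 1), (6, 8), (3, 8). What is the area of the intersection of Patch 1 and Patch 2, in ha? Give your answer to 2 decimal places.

21.00

|Patch 1∩Patch 2|: x∈[3,6], y∈[1,8] → 3·7 = 21.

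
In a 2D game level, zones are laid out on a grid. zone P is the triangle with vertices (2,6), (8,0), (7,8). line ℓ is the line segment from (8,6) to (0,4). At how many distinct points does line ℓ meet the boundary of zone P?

2

The segment meets the boundary at (3.2,4.8), (7.273,5.818).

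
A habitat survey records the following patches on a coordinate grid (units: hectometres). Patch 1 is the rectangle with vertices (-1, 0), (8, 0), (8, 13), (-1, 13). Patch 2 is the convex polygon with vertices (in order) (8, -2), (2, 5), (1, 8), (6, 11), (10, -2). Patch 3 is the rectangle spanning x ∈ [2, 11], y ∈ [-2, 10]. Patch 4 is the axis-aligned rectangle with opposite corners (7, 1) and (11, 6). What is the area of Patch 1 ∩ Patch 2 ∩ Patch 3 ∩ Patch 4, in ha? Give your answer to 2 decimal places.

4.65

The intersection is the polygon with vertices (8,4.5), (8,1), (7,1), (7,6), (7.538,6).
By the shoelace formula its area is 4.65.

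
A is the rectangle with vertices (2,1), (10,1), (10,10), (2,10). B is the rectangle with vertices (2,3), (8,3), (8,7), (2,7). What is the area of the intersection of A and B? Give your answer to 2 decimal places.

24.00

|A∩B|: x∈[2,8], y∈[3,7] → 6·4 = 24.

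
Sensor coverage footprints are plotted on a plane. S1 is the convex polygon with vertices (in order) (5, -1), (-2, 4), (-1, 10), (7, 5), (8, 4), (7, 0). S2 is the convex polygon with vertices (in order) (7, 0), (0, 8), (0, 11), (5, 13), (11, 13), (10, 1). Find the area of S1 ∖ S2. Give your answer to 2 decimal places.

35.19

|S1| = 60, |S1∩S2| = 24.8125.
|S1 ∖ S2| = |S1| − |S1∩S2| = 60 − 24.8125 = 35.19.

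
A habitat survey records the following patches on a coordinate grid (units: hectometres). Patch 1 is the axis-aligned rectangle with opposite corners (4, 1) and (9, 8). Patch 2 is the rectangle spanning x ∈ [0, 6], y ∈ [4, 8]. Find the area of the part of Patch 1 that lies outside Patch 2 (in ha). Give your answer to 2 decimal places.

27.00

|Patch 1∩Patch 2|: x∈[4,6], y∈[4,8] → 2·4 = 8.
|Patch 1| = 35.
|Patch 1 ∖ Patch 2| = |Patch 1| − |Patch 1∩Patch 2| = 35 − 8 = 27.00.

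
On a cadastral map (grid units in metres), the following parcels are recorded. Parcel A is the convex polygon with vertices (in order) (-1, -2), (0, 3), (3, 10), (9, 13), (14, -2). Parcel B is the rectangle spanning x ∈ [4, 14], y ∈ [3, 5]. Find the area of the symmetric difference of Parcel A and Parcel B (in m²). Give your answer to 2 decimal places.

|Parcel A| = 146.5, |Parcel B| = 20, |Parcel A∩Parcel B| = 16.
|Parcel A △ Parcel B| = |Parcel A| + |Parcel B| − 2·|Parcel A∩Parcel B| = 146.5 + 20 − 32 = 134.50.

134.50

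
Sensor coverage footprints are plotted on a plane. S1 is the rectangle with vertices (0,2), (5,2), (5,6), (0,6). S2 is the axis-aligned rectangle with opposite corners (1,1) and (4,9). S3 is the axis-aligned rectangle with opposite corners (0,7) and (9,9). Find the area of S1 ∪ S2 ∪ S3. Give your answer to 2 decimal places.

By inclusion–exclusion:
Individual areas: |S1| = 20, |S2| = 24, |S3| = 18.
|S1∩S2|: x∈[1,4], y∈[2,6] → 3·4 = 12.
|S1∩S3| = 0 (no overlap).
|S2∩S3|: x∈[1,4], y∈[7,9] → 3·2 = 6.
|S1∩S2∩S3| = 0.
|S1 ∪ S2 ∪ S3| = 62 − 18 + 0 = 44.00.

44.00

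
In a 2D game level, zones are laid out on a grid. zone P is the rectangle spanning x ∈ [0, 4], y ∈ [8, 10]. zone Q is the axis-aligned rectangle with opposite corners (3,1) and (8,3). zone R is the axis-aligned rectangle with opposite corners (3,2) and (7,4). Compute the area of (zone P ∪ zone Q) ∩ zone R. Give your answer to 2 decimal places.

The region (zone P ∪ zone Q) ∩ zone R is the polygon with vertices (7,3), (7,2), (3,2), (3,3).
By the shoelace formula its area is 4.00.

4.00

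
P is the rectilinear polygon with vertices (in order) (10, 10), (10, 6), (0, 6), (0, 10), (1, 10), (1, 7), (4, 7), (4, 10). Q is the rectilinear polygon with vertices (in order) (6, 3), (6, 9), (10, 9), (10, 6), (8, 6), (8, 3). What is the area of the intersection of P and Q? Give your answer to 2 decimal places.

The intersection is the polygon with vertices (10,6), (8,6), (6,6), (6,9), (10,9).
By the shoelace formula its area is 12.00.

12.00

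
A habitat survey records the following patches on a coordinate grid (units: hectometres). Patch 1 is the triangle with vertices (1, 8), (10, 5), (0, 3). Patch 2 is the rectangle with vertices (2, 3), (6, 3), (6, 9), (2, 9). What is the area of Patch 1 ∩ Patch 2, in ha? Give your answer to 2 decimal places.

12.80

The intersection is the polygon with vertices (6,6.333), (6,4.2), (2,3.4), (2,7.667).
By the shoelace formula its area is 12.80.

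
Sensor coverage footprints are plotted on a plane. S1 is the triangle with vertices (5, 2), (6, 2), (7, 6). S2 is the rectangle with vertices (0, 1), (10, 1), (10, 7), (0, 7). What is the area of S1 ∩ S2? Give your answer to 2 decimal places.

2.00

The intersection is the polygon with vertices (7,6), (6,2), (5,2).
By the shoelace formula its area is 2.00.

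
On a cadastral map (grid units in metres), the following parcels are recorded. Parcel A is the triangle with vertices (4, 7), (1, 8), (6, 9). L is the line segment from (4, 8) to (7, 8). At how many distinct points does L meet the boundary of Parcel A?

1

The segment meets the boundary at (5,8).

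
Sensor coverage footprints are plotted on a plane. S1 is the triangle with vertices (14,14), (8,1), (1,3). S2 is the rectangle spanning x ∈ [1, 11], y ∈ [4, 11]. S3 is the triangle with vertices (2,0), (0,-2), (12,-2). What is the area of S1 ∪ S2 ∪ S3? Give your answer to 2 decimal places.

103.55

By inclusion–exclusion:
Individual areas: |S1| = 51.5, |S2| = 70, |S3| = 12.
|S1∩S2| = 29.9458.
|S1∩S3| = 0.
|S2∩S3| = 0.
|S1∩S2∩S3| = 0.
|S1 ∪ S2 ∪ S3| = 133.5 − 29.9458 + 0 = 103.55.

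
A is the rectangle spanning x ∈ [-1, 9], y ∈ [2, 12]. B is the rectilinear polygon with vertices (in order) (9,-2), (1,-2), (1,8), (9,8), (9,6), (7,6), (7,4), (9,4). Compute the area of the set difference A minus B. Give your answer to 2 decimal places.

|A| = 100, |A∩B| = 44.
|A ∖ B| = |A| − |A∩B| = 100 − 44 = 56.00.

56.00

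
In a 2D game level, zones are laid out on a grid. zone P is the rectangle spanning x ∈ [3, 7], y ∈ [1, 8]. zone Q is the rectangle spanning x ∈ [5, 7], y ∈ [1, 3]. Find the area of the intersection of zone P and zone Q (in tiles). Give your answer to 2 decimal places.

4.00

|zone P∩zone Q|: x∈[5,7], y∈[1,3] → 2·2 = 4.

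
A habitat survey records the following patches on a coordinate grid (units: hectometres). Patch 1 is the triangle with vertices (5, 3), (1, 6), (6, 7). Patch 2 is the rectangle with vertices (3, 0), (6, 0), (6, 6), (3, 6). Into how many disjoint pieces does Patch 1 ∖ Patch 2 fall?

Patch 1 ∖ Patch 2 is a single connected region.

1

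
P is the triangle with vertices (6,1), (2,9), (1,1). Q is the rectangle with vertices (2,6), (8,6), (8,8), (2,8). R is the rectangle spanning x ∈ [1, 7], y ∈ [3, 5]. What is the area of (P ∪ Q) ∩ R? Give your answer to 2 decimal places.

6.25

The region (P ∪ Q) ∩ R is the polygon with vertices (1.5,5), (4,5), (5,3), (1.25,3).
By the shoelace formula its area is 6.25.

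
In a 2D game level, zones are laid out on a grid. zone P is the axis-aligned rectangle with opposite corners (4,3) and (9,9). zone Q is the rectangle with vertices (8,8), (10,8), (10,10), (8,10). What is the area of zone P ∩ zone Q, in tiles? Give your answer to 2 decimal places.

1.00

|zone P∩zone Q|: x∈[8,9], y∈[8,9] → 1·1 = 1.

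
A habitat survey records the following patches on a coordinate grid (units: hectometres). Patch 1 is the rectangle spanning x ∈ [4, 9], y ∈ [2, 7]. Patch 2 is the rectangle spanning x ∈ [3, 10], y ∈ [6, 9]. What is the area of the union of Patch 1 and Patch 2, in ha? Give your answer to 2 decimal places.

By inclusion–exclusion:
Individual areas: |Patch 1| = 25, |Patch 2| = 21.
|Patch 1∩Patch 2|: x∈[4,9], y∈[6,7] → 5·1 = 5.
|Patch 1 ∪ Patch 2| = 46 − 5 = 41.00.

41.00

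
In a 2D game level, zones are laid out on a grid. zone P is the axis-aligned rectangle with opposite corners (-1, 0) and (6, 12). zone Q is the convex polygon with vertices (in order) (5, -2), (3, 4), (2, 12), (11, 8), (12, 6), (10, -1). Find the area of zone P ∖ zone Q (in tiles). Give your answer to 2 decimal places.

50.22

|zone P| = 84, |zone P∩zone Q| = 33.7778.
|zone P ∖ zone Q| = |zone P| − |zone P∩zone Q| = 84 − 33.7778 = 50.22.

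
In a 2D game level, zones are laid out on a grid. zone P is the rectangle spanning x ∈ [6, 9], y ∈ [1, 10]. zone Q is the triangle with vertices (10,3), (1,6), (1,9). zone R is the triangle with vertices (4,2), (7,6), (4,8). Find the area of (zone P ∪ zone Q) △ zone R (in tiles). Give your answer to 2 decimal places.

38.40

|zone P ∪ zone Q| = 38.
|(zone P ∪ zone Q) ∩ zone R| = 4.3.
|(zone P ∪ zone Q) △ zone R| = 38 + 9 − 8.6 = 38.40.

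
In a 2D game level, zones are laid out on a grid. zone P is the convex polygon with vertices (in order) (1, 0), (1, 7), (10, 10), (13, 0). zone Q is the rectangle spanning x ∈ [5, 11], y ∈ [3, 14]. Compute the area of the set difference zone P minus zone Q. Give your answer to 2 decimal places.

55.33

|zone P| = 91.5, |zone P∩zone Q| = 36.1667.
|zone P ∖ zone Q| = |zone P| − |zone P∩zone Q| = 91.5 − 36.1667 = 55.33.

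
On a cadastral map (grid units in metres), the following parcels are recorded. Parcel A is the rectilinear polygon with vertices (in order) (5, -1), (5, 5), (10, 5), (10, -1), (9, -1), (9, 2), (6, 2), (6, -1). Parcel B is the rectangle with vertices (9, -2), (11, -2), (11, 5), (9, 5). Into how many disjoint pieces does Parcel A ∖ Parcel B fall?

1

Parcel A ∖ Parcel B is a single connected region.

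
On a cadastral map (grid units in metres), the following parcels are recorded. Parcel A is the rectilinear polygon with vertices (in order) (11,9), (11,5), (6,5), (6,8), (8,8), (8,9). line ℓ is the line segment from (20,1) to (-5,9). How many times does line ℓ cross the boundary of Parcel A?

The segment meets the boundary at (6,5.48), (7.5,5).

2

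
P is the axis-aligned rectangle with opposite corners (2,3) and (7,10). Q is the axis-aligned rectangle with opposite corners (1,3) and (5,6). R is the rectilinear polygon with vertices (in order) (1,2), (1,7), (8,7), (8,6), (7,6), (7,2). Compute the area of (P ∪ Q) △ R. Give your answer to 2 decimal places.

23.00

|P ∪ Q| = 38.
|(P ∪ Q) ∩ R| = 23.
|(P ∪ Q) △ R| = 38 + 31 − 46 = 23.00.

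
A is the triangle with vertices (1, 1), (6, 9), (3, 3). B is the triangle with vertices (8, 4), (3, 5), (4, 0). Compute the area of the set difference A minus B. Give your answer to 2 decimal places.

2.51

|A| = 3, |A∩B| = 0.4941.
|A ∖ B| = |A| − |A∩B| = 3 − 0.4941 = 2.51.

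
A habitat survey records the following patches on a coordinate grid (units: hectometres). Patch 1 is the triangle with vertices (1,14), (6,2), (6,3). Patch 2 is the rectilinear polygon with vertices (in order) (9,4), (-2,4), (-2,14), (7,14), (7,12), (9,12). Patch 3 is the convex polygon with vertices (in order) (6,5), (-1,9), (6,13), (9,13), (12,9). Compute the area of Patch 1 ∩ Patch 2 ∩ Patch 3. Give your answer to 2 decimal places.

1.09

The intersection is the polygon with vertices (4.772,5.702), (4.359,5.938), (2.298,10.885), (2.392,10.938).
By the shoelace formula its area is 1.09.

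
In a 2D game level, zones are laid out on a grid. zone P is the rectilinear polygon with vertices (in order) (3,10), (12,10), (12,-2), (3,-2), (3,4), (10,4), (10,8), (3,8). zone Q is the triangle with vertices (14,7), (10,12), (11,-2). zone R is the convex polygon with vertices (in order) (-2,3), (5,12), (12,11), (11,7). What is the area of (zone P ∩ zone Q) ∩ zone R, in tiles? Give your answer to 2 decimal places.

The region (zone P ∩ zone Q) ∩ zone R is the polygon with vertices (11.714,9.857), (11,7), (10.371,6.806), (10.143,10), (11.6,10).
By the shoelace formula its area is 3.43.

3.43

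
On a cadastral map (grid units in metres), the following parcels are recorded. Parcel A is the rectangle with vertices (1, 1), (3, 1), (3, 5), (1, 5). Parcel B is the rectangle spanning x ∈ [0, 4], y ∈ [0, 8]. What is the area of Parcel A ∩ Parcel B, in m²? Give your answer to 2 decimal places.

8.00

|Parcel A∩Parcel B|: x∈[1,3], y∈[1,5] → 2·4 = 8.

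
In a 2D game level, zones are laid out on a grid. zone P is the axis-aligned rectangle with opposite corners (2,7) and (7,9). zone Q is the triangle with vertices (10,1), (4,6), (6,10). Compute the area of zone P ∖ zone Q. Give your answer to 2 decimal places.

|zone P| = 10, |zone P∩zone Q| = 3.6528.
|zone P ∖ zone Q| = |zone P| − |zone P∩zone Q| = 10 − 3.6528 = 6.35.

6.35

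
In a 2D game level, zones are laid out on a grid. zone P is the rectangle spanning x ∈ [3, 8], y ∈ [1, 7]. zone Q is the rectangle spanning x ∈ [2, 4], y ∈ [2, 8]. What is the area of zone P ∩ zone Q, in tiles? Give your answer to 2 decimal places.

5.00

|zone P∩zone Q|: x∈[3,4], y∈[2,7] → 1·5 = 5.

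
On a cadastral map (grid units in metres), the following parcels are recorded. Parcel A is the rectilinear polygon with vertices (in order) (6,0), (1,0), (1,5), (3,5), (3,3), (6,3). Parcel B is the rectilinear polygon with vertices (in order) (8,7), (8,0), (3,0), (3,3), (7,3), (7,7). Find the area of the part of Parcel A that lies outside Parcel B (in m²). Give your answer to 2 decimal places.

10.00

|Parcel A| = 19, |Parcel A∩Parcel B| = 9.
|Parcel A ∖ Parcel B| = |Parcel A| − |Parcel A∩Parcel B| = 19 − 9 = 10.00.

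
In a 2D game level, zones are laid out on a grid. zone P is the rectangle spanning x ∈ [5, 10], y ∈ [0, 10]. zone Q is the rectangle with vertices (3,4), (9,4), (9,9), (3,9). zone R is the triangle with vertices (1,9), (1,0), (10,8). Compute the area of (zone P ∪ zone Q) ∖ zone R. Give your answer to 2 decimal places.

|zone P ∪ zone Q| = 60.
|(zone P ∪ zone Q) ∩ zone R| = 21.8333.
|(zone P ∪ zone Q) ∖ zone R| = 60 − 21.8333 = 38.17.

38.17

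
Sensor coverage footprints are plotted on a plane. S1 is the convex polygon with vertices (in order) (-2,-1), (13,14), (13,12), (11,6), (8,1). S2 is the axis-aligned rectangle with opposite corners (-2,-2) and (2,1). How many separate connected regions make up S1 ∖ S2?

S1 ∖ S2 is a single connected region.

1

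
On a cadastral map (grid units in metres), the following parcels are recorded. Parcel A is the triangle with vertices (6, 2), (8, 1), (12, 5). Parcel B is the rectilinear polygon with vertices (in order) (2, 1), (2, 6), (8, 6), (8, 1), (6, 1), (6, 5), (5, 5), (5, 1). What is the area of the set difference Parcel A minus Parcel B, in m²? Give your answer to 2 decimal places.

|Parcel A| = 6, |Parcel A∩Parcel B| = 2.
|Parcel A ∖ Parcel B| = |Parcel A| − |Parcel A∩Parcel B| = 6 − 2 = 4.00.

4.00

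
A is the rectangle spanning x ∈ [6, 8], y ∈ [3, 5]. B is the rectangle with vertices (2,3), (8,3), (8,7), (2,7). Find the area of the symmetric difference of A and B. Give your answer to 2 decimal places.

20.00

|A∩B|: x∈[6,8], y∈[3,5] → 2·2 = 4.
|A △ B| = |A| + |B| − 2·|A∩B| = 4 + 24 − 8 = 20.00.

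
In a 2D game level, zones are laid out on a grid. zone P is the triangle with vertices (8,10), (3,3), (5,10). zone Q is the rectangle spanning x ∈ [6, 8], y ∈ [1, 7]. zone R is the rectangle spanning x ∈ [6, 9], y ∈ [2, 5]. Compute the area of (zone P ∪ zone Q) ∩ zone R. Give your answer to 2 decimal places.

6.00

The region (zone P ∪ zone Q) ∩ zone R is the polygon with vertices (6,5), (8,5), (8,2), (6,2).
By the shoelace formula its area is 6.00.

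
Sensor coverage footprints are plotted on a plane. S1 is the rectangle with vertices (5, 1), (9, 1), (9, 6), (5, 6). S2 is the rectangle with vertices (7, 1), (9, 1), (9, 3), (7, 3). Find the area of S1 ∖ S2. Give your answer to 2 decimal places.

|S1∩S2|: x∈[7,9], y∈[1,3] → 2·2 = 4.
|S1| = 20.
|S1 ∖ S2| = |S1| − |S1∩S2| = 20 − 4 = 16.00.

16.00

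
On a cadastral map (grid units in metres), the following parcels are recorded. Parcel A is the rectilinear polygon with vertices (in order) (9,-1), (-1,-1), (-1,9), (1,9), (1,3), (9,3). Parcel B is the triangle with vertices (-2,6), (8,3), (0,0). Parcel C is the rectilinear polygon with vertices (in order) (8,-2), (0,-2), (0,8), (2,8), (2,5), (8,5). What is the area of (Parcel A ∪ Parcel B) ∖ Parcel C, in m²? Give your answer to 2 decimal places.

16.35

|Parcel A ∪ Parcel B| = 60.7.
|(Parcel A ∪ Parcel B) ∩ Parcel C| = 44.35.
|(Parcel A ∪ Parcel B) ∖ Parcel C| = 60.7 − 44.35 = 16.35.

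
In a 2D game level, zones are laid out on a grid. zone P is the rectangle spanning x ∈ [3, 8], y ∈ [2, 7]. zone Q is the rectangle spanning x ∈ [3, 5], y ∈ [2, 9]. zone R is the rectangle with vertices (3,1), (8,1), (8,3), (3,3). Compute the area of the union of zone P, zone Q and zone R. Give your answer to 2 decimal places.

By inclusion–exclusion:
Individual areas: |zone P| = 25, |zone Q| = 14, |zone R| = 10.
|zone P∩zone Q|: x∈[3,5], y∈[2,7] → 2·5 = 10.
|zone P∩zone R|: x∈[3,8], y∈[2,3] → 5·1 = 5.
|zone Q∩zone R|: x∈[3,5], y∈[2,3] → 2·1 = 2.
|zone P∩zone Q∩zone R| = 2.
|zone P ∪ zone Q ∪ zone R| = 49 − 17 + 2 = 34.00.

34.00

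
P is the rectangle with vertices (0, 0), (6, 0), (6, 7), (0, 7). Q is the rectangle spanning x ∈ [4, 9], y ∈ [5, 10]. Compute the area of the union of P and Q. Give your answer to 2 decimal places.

By inclusion–exclusion:
Individual areas: |P| = 42, |Q| = 25.
|P∩Q|: x∈[4,6], y∈[5,7] → 2·2 = 4.
|P ∪ Q| = 67 − 4 = 63.00.

63.00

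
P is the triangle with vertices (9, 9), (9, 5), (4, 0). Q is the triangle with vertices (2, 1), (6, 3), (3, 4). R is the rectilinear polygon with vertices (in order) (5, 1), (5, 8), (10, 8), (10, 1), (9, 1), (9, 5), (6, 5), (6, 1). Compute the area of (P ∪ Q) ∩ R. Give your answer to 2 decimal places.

|P ∪ Q| = 14.9459.
|(P ∪ Q) ∩ R| = 5.73.

5.73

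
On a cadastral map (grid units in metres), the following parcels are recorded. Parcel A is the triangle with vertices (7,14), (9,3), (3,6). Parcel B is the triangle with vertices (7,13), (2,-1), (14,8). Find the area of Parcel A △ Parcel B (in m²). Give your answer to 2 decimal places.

|Parcel A| = 30, |Parcel B| = 61.5, |Parcel A∩Parcel B| = 21.6682.
|Parcel A △ Parcel B| = |Parcel A| + |Parcel B| − 2·|Parcel A∩Parcel B| = 30 + 61.5 − 43.3365 = 48.16.

48.16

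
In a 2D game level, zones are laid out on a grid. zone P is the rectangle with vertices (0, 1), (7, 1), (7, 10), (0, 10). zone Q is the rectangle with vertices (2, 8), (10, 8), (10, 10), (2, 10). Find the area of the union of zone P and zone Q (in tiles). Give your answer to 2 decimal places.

69.00

By inclusion–exclusion:
Individual areas: |zone P| = 63, |zone Q| = 16.
|zone P∩zone Q|: x∈[2,7], y∈[8,10] → 5·2 = 10.
|zone P ∪ zone Q| = 79 − 10 = 69.00.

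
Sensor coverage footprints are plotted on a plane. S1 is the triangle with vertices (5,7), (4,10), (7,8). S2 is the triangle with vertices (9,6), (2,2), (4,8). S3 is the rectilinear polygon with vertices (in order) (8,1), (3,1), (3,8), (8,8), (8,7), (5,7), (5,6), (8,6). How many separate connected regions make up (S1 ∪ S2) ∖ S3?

3

(S1 ∪ S2) ∖ S3 splits into 3 disjoint pieces (area 2.3333, area 3.0357, area 1.2143).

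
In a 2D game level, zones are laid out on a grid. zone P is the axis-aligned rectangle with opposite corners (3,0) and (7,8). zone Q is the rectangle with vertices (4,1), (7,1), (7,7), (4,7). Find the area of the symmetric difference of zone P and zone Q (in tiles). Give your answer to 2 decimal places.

|zone P∩zone Q|: x∈[4,7], y∈[1,7] → 3·6 = 18.
|zone P △ zone Q| = |zone P| + |zone Q| − 2·|zone P∩zone Q| = 32 + 18 − 36 = 14.00.

14.00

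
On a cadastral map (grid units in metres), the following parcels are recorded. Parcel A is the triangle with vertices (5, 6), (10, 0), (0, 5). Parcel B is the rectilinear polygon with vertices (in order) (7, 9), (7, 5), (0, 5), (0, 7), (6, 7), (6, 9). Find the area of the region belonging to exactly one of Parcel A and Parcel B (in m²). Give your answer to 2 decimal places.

|Parcel A| = 17.5, |Parcel B| = 16, |Parcel A∩Parcel B| = 2.9167.
|Parcel A △ Parcel B| = |Parcel A| + |Parcel B| − 2·|Parcel A∩Parcel B| = 17.5 + 16 − 5.8333 = 27.67.

27.67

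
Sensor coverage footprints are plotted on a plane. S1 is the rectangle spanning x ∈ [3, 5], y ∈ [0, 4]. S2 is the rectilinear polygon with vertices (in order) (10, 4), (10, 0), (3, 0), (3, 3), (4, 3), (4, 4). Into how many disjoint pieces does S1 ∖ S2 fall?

1

S1 ∖ S2 is a single connected region.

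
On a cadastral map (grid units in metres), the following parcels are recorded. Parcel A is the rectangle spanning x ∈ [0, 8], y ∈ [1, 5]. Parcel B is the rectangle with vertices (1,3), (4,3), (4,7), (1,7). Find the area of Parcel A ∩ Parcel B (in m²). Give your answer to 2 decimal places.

6.00

|Parcel A∩Parcel B|: x∈[1,4], y∈[3,5] → 3·2 = 6.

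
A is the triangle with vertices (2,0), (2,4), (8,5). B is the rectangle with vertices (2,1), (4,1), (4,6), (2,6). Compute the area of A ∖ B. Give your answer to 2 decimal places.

5.93

|A| = 12, |A∩B| = 6.0667.
|A ∖ B| = |A| − |A∩B| = 12 − 6.0667 = 5.93.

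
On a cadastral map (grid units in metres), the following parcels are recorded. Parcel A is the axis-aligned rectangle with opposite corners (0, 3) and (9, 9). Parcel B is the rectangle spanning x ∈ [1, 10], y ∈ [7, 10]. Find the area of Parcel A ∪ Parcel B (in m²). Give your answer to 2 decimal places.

By inclusion–exclusion:
Individual areas: |Parcel A| = 54, |Parcel B| = 27.
|Parcel A∩Parcel B|: x∈[1,9], y∈[7,9] → 8·2 = 16.
|Parcel A ∪ Parcel B| = 81 − 16 = 65.00.

65.00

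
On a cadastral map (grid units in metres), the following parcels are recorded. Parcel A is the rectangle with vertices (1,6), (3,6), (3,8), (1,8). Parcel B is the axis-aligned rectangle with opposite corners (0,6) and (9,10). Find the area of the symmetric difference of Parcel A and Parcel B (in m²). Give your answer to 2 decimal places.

32.00

|Parcel A∩Parcel B|: x∈[1,3], y∈[6,8] → 2·2 = 4.
|Parcel A △ Parcel B| = |Parcel A| + |Parcel B| − 2·|Parcel A∩Parcel B| = 4 + 36 − 8 = 32.00.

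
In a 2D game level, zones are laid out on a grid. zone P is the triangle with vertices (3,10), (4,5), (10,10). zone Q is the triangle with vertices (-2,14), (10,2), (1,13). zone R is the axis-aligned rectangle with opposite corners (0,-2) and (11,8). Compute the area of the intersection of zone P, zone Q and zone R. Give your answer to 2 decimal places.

1.39

The intersection is the polygon with vertices (6.108,6.757), (5.636,6.364), (4,8), (5.091,8).
By the shoelace formula its area is 1.39.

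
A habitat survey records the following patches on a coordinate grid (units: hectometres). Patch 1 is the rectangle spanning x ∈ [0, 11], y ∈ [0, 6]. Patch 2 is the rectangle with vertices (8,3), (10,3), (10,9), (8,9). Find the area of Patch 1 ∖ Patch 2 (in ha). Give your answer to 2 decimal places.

60.00

|Patch 1∩Patch 2|: x∈[8,10], y∈[3,6] → 2·3 = 6.
|Patch 1| = 66.
|Patch 1 ∖ Patch 2| = |Patch 1| − |Patch 1∩Patch 2| = 66 − 6 = 60.00.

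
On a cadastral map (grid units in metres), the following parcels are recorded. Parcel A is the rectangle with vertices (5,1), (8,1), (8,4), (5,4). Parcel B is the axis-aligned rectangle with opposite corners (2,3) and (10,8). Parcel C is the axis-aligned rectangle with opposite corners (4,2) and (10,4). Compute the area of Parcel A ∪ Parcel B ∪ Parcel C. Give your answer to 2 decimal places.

49.00

By inclusion–exclusion:
Individual areas: |Parcel A| = 9, |Parcel B| = 40, |Parcel C| = 12.
|Parcel A∩Parcel B|: x∈[5,8], y∈[3,4] → 3·1 = 3.
|Parcel A∩Parcel C|: x∈[5,8], y∈[2,4] → 3·2 = 6.
|Parcel B∩Parcel C|: x∈[4,10], y∈[3,4] → 6·1 = 6.
|Parcel A∩Parcel B∩Parcel C| = 3.
|Parcel A ∪ Parcel B ∪ Parcel C| = 61 − 15 + 3 = 49.00.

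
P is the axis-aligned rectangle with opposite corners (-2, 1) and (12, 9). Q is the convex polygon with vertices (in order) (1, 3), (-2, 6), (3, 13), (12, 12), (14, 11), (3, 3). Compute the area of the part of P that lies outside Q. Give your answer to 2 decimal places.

|P| = 112, |P∩Q| = 47.0357.
|P ∖ Q| = |P| − |P∩Q| = 112 − 47.0357 = 64.96.

64.96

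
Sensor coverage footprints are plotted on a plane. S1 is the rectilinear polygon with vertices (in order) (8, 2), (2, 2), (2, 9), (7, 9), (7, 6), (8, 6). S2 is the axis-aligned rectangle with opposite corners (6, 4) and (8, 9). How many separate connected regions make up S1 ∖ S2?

1

S1 ∖ S2 is a single connected region.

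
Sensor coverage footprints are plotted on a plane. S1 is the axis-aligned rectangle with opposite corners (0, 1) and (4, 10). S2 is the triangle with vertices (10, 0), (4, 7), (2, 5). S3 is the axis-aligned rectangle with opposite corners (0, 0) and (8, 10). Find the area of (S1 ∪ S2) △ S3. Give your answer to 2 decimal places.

36.42

|S1 ∪ S2| = 45.75.
|(S1 ∪ S2) ∩ S3| = 44.6667.
|(S1 ∪ S2) △ S3| = 45.75 + 80 − 89.3333 = 36.42.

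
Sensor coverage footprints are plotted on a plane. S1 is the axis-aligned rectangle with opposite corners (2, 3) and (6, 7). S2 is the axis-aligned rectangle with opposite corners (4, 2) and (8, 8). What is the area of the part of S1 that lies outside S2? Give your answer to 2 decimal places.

8.00

|S1∩S2|: x∈[4,6], y∈[3,7] → 2·4 = 8.
|S1| = 16.
|S1 ∖ S2| = |S1| − |S1∩S2| = 16 − 8 = 8.00.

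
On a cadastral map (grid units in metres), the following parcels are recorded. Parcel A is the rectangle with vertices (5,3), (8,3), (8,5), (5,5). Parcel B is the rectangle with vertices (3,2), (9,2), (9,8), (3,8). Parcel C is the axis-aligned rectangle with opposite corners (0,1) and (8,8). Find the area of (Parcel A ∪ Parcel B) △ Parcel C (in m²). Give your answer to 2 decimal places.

|Parcel A ∪ Parcel B| = 36.
|(Parcel A ∪ Parcel B) ∩ Parcel C| = 30.
|(Parcel A ∪ Parcel B) △ Parcel C| = 36 + 56 − 60 = 32.00.

32.00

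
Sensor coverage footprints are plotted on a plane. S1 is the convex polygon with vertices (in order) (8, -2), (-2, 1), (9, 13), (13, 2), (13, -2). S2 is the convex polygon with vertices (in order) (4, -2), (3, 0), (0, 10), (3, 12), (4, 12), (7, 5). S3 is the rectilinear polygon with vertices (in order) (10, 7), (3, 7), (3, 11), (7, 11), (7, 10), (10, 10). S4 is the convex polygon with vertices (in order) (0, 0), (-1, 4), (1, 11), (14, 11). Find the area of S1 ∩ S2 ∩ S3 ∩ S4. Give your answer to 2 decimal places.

2.60

The intersection is the polygon with vertices (6.143,7), (3.5,7), (5.301,8.965).
By the shoelace formula its area is 2.60.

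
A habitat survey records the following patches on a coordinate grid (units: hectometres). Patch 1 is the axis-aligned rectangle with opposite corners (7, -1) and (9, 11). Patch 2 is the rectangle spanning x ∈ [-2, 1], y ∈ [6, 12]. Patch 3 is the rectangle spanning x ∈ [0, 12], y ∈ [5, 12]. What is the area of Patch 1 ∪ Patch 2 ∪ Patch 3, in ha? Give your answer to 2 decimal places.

108.00

By inclusion–exclusion:
Individual areas: |Patch 1| = 24, |Patch 2| = 18, |Patch 3| = 84.
|Patch 1∩Patch 2| = 0 (no overlap).
|Patch 1∩Patch 3|: x∈[7,9], y∈[5,11] → 2·6 = 12.
|Patch 2∩Patch 3|: x∈[0,1], y∈[6,12] → 1·6 = 6.
|Patch 1∩Patch 2∩Patch 3| = 0.
|Patch 1 ∪ Patch 2 ∪ Patch 3| = 126 − 18 + 0 = 108.00.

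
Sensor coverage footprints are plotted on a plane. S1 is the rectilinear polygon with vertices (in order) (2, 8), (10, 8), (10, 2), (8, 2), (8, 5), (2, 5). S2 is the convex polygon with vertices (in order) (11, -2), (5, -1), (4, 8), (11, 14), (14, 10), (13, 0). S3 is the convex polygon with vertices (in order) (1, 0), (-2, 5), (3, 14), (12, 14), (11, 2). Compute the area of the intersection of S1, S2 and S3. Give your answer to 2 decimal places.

23.50

The intersection is the polygon with vertices (10,2), (8,2), (8,5), (4.333,5), (4,8), (10,8).
By the shoelace formula its area is 23.50.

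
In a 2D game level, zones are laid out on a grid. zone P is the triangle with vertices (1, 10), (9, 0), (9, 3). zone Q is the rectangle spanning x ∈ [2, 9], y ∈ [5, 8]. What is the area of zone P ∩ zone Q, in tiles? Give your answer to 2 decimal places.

3.60

The intersection is the polygon with vertices (2.6,8), (3.286,8), (6.714,5), (5,5).
By the shoelace formula its area is 3.60.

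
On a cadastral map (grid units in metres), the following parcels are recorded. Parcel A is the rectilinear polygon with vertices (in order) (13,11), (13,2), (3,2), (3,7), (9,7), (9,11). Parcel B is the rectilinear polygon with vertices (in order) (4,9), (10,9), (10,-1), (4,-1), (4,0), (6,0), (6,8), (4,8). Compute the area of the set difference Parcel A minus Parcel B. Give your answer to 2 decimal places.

44.00

|Parcel A| = 66, |Parcel A∩Parcel B| = 22.
|Parcel A ∖ Parcel B| = |Parcel A| − |Parcel A∩Parcel B| = 66 − 22 = 44.00.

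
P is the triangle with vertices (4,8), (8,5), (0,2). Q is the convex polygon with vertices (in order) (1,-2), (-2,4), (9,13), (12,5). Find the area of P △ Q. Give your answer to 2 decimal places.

|P| = 18, |Q| = 101, |P∩Q| = 18.
|P △ Q| = |P| + |Q| − 2·|P∩Q| = 18 + 101 − 36 = 83.00.

83.00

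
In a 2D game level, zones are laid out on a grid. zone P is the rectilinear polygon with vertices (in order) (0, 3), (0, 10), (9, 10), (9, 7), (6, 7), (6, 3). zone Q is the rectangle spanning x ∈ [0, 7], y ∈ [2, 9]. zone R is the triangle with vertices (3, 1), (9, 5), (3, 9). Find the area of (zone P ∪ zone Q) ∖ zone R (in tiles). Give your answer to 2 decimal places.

|zone P ∪ zone Q| = 62.
|(zone P ∪ zone Q) ∩ zone R| = 20.5833.
|(zone P ∪ zone Q) ∖ zone R| = 62 − 20.5833 = 41.42.

41.42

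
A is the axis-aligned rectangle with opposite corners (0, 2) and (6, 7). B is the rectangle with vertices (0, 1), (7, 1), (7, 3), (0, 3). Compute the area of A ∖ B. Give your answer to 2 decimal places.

24.00

|A∩B|: x∈[0,6], y∈[2,3] → 6·1 = 6.
|A| = 30.
|A ∖ B| = |A| − |A∩B| = 30 − 6 = 24.00.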